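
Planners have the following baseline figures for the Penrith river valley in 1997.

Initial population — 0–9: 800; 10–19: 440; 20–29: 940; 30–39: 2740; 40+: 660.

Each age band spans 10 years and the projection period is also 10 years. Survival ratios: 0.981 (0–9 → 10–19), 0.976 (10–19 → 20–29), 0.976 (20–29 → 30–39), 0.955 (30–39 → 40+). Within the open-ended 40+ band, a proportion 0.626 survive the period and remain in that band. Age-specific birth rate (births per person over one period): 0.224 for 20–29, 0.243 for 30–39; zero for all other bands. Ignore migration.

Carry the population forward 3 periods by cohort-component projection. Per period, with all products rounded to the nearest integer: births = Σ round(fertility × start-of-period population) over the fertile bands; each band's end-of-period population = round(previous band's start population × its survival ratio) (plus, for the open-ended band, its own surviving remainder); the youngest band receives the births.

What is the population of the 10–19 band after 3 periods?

Call the bands 1 to 5, youngest first.
Period 1:
Births: 940 * 0.224 = 211, 2740 * 0.243 = 666 ⇒ total 877
Band 2: 800 * 0.981 = 785
Band 3: 440 * 0.976 = 429
Band 4: 940 * 0.976 = 917
Band 5: 2740 * 0.955 + 660 * 0.626 = 2617 + 413 = 3030
→ [877, 785, 429, 917, 3030]
Period 2:
Births: 429 * 0.224 = 96, 917 * 0.243 = 223 ⇒ total 319
Band 2: 877 * 0.981 = 860
Band 3: 785 * 0.976 = 766
Band 4: 429 * 0.976 = 419
Band 5: 917 * 0.955 + 3030 * 0.626 = 876 + 1897 = 2773
→ [319, 860, 766, 419, 2773]
Period 3:
Births: 766 * 0.224 = 172, 419 * 0.243 = 102 ⇒ total 274
Band 2: 319 * 0.981 = 313
Band 3: 860 * 0.976 = 839
Band 4: 766 * 0.976 = 748
Band 5: 419 * 0.955 + 2773 * 0.626 = 400 + 1736 = 2136
→ [274, 313, 839, 748, 2136]

313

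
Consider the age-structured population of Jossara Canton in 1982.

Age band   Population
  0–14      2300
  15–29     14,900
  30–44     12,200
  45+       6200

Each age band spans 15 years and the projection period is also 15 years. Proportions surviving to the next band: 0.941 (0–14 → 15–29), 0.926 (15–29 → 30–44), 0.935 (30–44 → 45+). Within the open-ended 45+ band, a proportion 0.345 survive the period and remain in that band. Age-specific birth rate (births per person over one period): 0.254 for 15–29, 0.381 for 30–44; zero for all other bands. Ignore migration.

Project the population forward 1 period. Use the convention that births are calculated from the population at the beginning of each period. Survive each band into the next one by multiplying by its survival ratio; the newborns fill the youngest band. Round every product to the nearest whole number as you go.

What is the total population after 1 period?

37940

After projecting period 1:
Births: 14900 * 0.254 = 3785  |  12200 * 0.381 = 4648 → 8433
15–29: 2300 * 0.941 = 2164
30–44: 14900 * 0.926 = 13797
45+: 12200 * 0.935 + 6200 * 0.345 = 11407 + 2139 = 13546
→ [8433, 2164, 13797, 13546]
Total after period 1: 8433 + 2164 + 13797 + 13546 = 37940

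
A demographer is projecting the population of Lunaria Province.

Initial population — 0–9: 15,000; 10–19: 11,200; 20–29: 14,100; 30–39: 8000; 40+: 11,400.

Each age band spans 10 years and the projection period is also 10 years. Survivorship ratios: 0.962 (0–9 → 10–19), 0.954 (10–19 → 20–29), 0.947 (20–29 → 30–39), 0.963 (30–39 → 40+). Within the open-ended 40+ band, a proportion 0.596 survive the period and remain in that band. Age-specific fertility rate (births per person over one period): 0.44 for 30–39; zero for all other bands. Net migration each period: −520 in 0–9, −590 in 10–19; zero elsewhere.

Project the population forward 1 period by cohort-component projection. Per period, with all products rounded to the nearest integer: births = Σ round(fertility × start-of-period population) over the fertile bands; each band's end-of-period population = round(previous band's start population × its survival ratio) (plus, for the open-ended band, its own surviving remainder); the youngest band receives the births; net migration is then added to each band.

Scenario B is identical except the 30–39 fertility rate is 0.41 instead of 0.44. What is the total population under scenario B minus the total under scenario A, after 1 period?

-240

Call the bands 1 to 5, youngest first.
Period 1.
Births: 8000 * 0.44 = 3520
Band 2: 15000 * 0.962 = 14430
Band 3: 11200 * 0.954 = 10685
Band 4: 14100 * 0.947 = 13353
Band 5: 8000 * 0.963 + 11400 * 0.596 = 7704 + 6794 = 14498
Net migration: Band 1 − 520 → 3000; Band 2 − 590 → 13840
→ [3000, 13840, 10685, 13353, 14498]
Scenario A total after 1 period: 55376
Scenario B projection —
Period 1.
Births: 8000 * 0.41 = 3280
Band 2: 15000 * 0.962 = 14430
Band 3: 11200 * 0.954 = 10685
Band 4: 14100 * 0.947 = 13353
Band 5: 8000 * 0.963 + 11400 * 0.596 = 7704 + 6794 = 14498
Net migration: Band 1 − 520 → 2760; Band 2 − 590 → 13840
→ [2760, 13840, 10685, 13353, 14498]
Scenario B total after 1 period: 55136
Difference B − A = 55136 − 55376 = -240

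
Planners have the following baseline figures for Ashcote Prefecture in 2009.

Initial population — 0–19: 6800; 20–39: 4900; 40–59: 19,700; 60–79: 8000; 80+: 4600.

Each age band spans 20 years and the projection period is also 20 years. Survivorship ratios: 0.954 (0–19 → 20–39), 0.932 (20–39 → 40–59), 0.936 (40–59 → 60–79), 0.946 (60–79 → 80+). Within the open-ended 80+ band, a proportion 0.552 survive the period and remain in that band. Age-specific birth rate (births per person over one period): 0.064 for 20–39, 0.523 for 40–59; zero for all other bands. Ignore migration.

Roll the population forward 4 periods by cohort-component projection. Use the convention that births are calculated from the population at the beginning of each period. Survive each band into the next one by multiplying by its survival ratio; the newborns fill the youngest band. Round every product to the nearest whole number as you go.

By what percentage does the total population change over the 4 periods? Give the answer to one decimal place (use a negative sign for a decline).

-21.2

(Bands numbered youngest = 1 to oldest = 5.)
— Period 1 —
Births: 4900 * 0.064 = 314, 19700 * 0.523 = 10303 → 10617
Band 2: 6800 * 0.954 = 6487
Band 3: 4900 * 0.932 = 4567
Band 4: 19700 * 0.936 = 18439
Band 5: 8000 * 0.946 + 4600 * 0.552 = 7568 + 2539 = 10107
→ [10617, 6487, 4567, 18439, 10107]
— Period 2 —
Births: 6487 * 0.064 = 415, 4567 * 0.523 = 2389 → 2804
Band 2: 10617 * 0.954 = 10129
Band 3: 6487 * 0.932 = 6046
Band 4: 4567 * 0.936 = 4275
Band 5: 18439 * 0.946 + 10107 * 0.552 = 17443 + 5579 = 23022
→ [2804, 10129, 6046, 4275, 23022]
— Period 3 —
Births: 10129 * 0.064 = 648, 6046 * 0.523 = 3162 → 3810
Band 2: 2804 * 0.954 = 2675
Band 3: 10129 * 0.932 = 9440
Band 4: 6046 * 0.936 = 5659
Band 5: 4275 * 0.946 + 23022 * 0.552 = 4044 + 12708 = 16752
→ [3810, 2675, 9440, 5659, 16752]
— Period 4 —
Births: 2675 * 0.064 = 171, 9440 * 0.523 = 4937 → 5108
Band 2: 3810 * 0.954 = 3635
Band 3: 2675 * 0.932 = 2493
Band 4: 9440 * 0.936 = 8836
Band 5: 5659 * 0.946 + 16752 * 0.552 = 5353 + 9247 = 14600
→ [5108, 3635, 2493, 8836, 14600]
Total: 44000 → 34672; change = -9328; percentage change = -21.2%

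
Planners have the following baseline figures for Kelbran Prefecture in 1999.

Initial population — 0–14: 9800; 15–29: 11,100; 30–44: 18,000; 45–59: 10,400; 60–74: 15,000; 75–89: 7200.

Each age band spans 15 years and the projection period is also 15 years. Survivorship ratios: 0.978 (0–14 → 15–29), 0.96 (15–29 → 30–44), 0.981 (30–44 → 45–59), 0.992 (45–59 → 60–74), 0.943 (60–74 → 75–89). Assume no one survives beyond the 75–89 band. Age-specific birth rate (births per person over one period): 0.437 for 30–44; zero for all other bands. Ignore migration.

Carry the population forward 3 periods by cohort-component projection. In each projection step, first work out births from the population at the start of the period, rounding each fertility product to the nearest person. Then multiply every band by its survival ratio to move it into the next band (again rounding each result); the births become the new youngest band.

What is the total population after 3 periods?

51876

After projecting period 1:
Births: 18000 * 0.437 = 7866
15–29: 9800 * 0.978 = 9584
30–44: 11100 * 0.96 = 10656
45–59: 18000 * 0.981 = 17658
60–74: 10400 * 0.992 = 10317
75–89: 15000 * 0.943 = 14145
End of period: [7866, 9584, 10656, 17658, 10317, 14145]
After projecting period 2:
Births: 10656 * 0.437 = 4657
15–29: 7866 * 0.978 = 7693
30–44: 9584 * 0.96 = 9201
45–59: 10656 * 0.981 = 10454
60–74: 17658 * 0.992 = 17517
75–89: 10317 * 0.943 = 9729
End of period: [4657, 7693, 9201, 10454, 17517, 9729]
After projecting period 3:
Births: 9201 * 0.437 = 4021
15–29: 4657 * 0.978 = 4555
30–44: 7693 * 0.96 = 7385
45–59: 9201 * 0.981 = 9026
60–74: 10454 * 0.992 = 10370
75–89: 17517 * 0.943 = 16519
End of period: [4021, 4555, 7385, 9026, 10370, 16519]
Total after period 3: 4021 + 4555 + 7385 + 9026 + 10370 + 16519 = 51876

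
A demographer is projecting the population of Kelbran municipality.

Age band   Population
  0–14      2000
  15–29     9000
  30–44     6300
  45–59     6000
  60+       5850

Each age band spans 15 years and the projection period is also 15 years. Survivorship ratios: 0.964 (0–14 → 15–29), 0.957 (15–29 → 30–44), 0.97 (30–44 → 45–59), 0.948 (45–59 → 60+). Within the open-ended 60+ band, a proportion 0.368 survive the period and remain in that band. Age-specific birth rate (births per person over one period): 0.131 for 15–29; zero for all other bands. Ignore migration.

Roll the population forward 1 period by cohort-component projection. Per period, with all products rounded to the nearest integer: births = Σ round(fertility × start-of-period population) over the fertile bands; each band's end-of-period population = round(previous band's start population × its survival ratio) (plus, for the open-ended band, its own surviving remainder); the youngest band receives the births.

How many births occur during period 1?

1179

(Groups numbered youngest = 1 to oldest = 5.)
[period 1]
Births: 9000 × 0.131 = 1179
Group 2: 2000 × 0.964 = 1928
Group 3: 9000 × 0.957 = 8613
Group 4: 6300 × 0.97 = 6111
Group 5: 6000 × 0.948 + 5850 × 0.368 = 5688 + 2153 = 7841
→ [1179, 1928, 8613, 6111, 7841]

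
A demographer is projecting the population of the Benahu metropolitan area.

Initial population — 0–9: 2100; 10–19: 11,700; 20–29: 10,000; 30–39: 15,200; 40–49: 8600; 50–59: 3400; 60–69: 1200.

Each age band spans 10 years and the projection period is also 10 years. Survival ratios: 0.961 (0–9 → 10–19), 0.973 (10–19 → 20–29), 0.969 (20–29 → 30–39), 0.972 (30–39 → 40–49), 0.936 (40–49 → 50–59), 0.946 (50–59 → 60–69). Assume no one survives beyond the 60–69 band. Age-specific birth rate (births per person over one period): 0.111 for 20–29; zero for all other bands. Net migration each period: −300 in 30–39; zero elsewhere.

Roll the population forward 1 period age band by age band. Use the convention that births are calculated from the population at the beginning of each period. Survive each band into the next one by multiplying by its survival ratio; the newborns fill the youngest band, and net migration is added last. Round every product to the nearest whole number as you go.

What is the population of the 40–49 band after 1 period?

14774

Period 1.
Births: 10000 × 0.111 = 1110
10–19: 2100 × 0.961 = 2018
20–29: 11700 × 0.973 = 11384
30–39: 10000 × 0.969 = 9690
40–49: 15200 × 0.972 = 14774
50–59: 8600 × 0.936 = 8050
60–69: 3400 × 0.946 = 3216
Net migration: 30–39 − 300 → 9390
→ [1110, 2018, 11384, 9390, 14774, 8050, 3216]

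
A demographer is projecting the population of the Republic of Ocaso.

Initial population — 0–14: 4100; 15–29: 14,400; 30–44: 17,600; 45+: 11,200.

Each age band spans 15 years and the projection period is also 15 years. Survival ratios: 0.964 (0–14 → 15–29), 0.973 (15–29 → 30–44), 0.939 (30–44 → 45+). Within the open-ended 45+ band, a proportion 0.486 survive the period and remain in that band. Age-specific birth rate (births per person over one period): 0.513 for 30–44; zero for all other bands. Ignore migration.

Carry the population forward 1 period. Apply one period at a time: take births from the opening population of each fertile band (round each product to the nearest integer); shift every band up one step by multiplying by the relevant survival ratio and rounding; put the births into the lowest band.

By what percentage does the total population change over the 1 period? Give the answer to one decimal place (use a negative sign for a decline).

Numbering the bands 1..4 from youngest to oldest:
— Period 1 —
Births: 17600 * 0.513 = 9029
Band 2: 4100 * 0.964 = 3952
Band 3: 14400 * 0.973 = 14011
Band 4: 17600 * 0.939 + 11200 * 0.486 = 16526 + 5443 = 21969
Population now: 0–14=9029, 15–29=3952, 30–44=14011, 45+=21969
Total: 47300 → 48961; change = 1661; percentage change = 3.5%

3.5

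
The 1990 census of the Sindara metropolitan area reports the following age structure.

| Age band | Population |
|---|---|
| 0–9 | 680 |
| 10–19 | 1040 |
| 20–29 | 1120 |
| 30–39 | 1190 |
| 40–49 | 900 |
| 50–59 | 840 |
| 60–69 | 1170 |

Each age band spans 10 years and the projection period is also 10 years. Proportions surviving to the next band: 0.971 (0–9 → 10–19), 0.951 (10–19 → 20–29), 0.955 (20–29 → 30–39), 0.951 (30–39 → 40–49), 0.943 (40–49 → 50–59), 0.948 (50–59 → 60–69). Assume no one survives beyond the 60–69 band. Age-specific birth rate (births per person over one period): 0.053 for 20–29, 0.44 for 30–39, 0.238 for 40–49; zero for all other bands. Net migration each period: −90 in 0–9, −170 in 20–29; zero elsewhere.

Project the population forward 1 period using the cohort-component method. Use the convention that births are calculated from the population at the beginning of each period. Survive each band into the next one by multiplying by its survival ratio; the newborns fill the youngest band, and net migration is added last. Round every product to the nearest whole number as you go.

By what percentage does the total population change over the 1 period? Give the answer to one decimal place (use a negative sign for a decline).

-13.1

After projecting period 1:
Births: 1120 × 0.053 = 59  |  1190 × 0.44 = 524  |  900 × 0.238 = 214 → total 797
10–19: 680 × 0.971 = 660
20–29: 1040 × 0.951 = 989
30–39: 1120 × 0.955 = 1070
40–49: 1190 × 0.951 = 1132
50–59: 900 × 0.943 = 849
60–69: 840 × 0.948 = 796
Net migration: 0–9 − 90 → 707; 20–29 − 170 → 819
Population now: 0–9=707, 10–19=660, 20–29=819, 30–39=1070, 40–49=1132, 50–59=849, 60–69=796
Total: 6940 → 6033; change = -907; percentage change = -13.1%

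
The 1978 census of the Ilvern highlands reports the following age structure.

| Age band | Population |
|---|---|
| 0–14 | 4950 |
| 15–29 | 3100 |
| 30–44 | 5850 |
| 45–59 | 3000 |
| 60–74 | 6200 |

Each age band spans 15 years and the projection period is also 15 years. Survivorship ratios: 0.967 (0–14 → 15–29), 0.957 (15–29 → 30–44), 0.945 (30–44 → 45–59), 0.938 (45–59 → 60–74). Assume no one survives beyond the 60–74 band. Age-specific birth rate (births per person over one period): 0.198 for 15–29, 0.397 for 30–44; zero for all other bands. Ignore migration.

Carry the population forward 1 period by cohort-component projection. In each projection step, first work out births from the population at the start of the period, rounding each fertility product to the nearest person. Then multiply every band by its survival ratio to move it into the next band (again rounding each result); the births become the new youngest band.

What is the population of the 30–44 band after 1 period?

2967

After projecting period 1:
Births: 3100 * 0.198 = 614 ; 5850 * 0.397 = 2322 → 2936
15–29: 4950 * 0.967 = 4787
30–44: 3100 * 0.957 = 2967
45–59: 5850 * 0.945 = 5528
60–74: 3000 * 0.938 = 2814
Giving 2936 / 4787 / 2967 / 5528 / 2814.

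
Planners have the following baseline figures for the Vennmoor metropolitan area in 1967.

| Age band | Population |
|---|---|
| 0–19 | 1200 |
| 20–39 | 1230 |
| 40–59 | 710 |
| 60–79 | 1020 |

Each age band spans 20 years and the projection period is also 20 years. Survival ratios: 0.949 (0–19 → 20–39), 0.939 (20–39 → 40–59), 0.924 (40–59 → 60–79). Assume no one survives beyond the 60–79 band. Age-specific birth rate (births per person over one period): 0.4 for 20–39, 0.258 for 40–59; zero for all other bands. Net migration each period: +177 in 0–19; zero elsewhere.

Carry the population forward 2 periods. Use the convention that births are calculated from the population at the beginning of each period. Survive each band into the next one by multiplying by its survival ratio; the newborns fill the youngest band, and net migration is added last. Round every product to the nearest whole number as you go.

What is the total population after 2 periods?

— Period 1 —
Births: 1230 × 0.4 = 492, 710 × 0.258 = 183 — total 675
20–39: 1200 × 0.949 = 1139
40–59: 1230 × 0.939 = 1155
60–79: 710 × 0.924 = 656
Net migration: 0–19 + 177 → 852
Population now: 0–19=852, 20–39=1139, 40–59=1155, 60–79=656
— Period 2 —
Births: 1139 × 0.4 = 456, 1155 × 0.258 = 298 — total 754
20–39: 852 × 0.949 = 809
40–59: 1139 × 0.939 = 1070
60–79: 1155 × 0.924 = 1067
Net migration: 0–19 + 177 → 931
Population now: 0–19=931, 20–39=809, 40–59=1070, 60–79=1067
Total after period 2: 931 + 809 + 1070 + 1067 = 3877

3877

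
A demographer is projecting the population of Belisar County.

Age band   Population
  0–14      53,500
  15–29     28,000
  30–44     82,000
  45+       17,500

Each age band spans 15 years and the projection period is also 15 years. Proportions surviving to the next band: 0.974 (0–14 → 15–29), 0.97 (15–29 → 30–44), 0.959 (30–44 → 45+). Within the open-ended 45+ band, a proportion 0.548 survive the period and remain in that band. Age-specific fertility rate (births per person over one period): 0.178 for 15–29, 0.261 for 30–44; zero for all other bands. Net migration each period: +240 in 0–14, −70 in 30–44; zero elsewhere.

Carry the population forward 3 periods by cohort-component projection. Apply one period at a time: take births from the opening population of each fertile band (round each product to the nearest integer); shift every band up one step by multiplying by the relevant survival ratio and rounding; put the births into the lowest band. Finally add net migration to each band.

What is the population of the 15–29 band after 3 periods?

Period 1:
Births: 28000 × 0.178 = 4984 ; 82000 × 0.261 = 21402 → total 26386
15–29: 53500 × 0.974 = 52109
30–44: 28000 × 0.97 = 27160
45+: 82000 × 0.959 + 17500 × 0.548 = 78638 + 9590 = 88228
Net migration: 0–14 + 240 → 26626; 30–44 − 70 → 27090
Giving 26626 / 52109 / 27090 / 88228.
Period 2:
Births: 52109 × 0.178 = 9275 ; 27090 × 0.261 = 7070 → total 16345
15–29: 26626 × 0.974 = 25934
30–44: 52109 × 0.97 = 50546
45+: 27090 × 0.959 + 88228 × 0.548 = 25979 + 48349 = 74328
Net migration: 0–14 + 240 → 16585; 30–44 − 70 → 50476
Giving 16585 / 25934 / 50476 / 74328.
Period 3:
Births: 25934 × 0.178 = 4616 ; 50476 × 0.261 = 13174 → total 17790
15–29: 16585 × 0.974 = 16154
30–44: 25934 × 0.97 = 25156
45+: 50476 × 0.959 + 74328 × 0.548 = 48406 + 40732 = 89138
Net migration: 0–14 + 240 → 18030; 30–44 − 70 → 25086
Giving 18030 / 16154 / 25086 / 89138.

16154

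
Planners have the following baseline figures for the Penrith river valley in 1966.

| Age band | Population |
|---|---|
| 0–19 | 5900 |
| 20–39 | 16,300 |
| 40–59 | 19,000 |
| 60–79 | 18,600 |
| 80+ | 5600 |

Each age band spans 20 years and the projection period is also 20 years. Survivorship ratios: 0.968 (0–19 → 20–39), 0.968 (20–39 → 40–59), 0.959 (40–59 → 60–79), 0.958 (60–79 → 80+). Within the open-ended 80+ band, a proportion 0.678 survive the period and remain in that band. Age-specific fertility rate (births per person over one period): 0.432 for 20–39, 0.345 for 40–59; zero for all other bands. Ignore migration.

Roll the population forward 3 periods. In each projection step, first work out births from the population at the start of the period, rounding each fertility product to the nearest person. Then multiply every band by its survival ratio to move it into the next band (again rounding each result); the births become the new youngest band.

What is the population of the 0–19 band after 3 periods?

7593

After projecting period 1:
Births: 16300 × 0.432 = 7042  |  19000 × 0.345 = 6555 → total 13597
20–39: 5900 × 0.968 = 5711
40–59: 16300 × 0.968 = 15778
60–79: 19000 × 0.959 = 18221
80+: 18600 × 0.958 + 5600 × 0.678 = 17819 + 3797 = 21616
End of period: [13597, 5711, 15778, 18221, 21616]
After projecting period 2:
Births: 5711 × 0.432 = 2467  |  15778 × 0.345 = 5443 → total 7910
20–39: 13597 × 0.968 = 13162
40–59: 5711 × 0.968 = 5528
60–79: 15778 × 0.959 = 15131
80+: 18221 × 0.958 + 21616 × 0.678 = 17456 + 14656 = 32112
End of period: [7910, 13162, 5528, 15131, 32112]
After projecting period 3:
Births: 13162 × 0.432 = 5686  |  5528 × 0.345 = 1907 → total 7593
20–39: 7910 × 0.968 = 7657
40–59: 13162 × 0.968 = 12741
60–79: 5528 × 0.959 = 5301
80+: 15131 × 0.958 + 32112 × 0.678 = 14495 + 21772 = 36267
End of period: [7593, 7657, 12741, 5301, 36267]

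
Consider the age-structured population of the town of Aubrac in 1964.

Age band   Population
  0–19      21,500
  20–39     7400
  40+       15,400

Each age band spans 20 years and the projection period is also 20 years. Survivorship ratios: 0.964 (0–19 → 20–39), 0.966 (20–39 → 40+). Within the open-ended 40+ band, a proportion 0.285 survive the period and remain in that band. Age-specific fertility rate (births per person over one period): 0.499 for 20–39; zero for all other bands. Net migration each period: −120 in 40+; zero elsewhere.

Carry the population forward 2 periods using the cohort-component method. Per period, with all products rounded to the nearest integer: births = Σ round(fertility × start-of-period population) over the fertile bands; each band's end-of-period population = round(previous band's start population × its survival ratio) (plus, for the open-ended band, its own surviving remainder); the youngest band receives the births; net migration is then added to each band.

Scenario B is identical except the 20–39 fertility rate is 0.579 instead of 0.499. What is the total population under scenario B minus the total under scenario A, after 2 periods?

Let band 1 be 0–19 through band 3 = 40+.
[period 1]
Births: 7400 * 0.499 = 3693
Band 2: 21500 * 0.964 = 20726
Band 3: 7400 * 0.966 + 15400 * 0.285 = 7148 + 4389 = 11537
Net migration: Band 3 − 120 → 11417
End of period: [3693, 20726, 11417]
[period 2]
Births: 20726 * 0.499 = 10342
Band 2: 3693 * 0.964 = 3560
Band 3: 20726 * 0.966 + 11417 * 0.285 = 20021 + 3254 = 23275
Net migration: Band 3 − 120 → 23155
End of period: [10342, 3560, 23155]
Scenario A total after 2 periods: 37057
Scenario B projection —
[period 1]
Births: 7400 * 0.579 = 4285
Band 2: 21500 * 0.964 = 20726
Band 3: 7400 * 0.966 + 15400 * 0.285 = 7148 + 4389 = 11537
Net migration: Band 3 − 120 → 11417
End of period: [4285, 20726, 11417]
[period 2]
Births: 20726 * 0.579 = 12000
Band 2: 4285 * 0.964 = 4131
Band 3: 20726 * 0.966 + 11417 * 0.285 = 20021 + 3254 = 23275
Net migration: Band 3 − 120 → 23155
End of period: [12000, 4131, 23155]
Scenario B total after 2 periods: 39286
Difference B − A = 39286 − 37057 = 2229

2229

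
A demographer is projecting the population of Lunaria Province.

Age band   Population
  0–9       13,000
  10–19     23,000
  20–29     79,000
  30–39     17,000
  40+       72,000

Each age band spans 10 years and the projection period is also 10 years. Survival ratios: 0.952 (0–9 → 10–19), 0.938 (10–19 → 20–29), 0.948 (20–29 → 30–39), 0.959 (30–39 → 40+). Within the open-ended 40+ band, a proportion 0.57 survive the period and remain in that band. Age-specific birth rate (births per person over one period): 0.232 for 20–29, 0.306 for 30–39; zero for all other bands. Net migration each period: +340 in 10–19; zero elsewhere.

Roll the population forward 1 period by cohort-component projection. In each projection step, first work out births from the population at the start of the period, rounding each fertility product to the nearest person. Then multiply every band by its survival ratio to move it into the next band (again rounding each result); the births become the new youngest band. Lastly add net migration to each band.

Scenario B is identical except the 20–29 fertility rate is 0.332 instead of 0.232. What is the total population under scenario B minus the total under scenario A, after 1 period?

7900

Numbering the groups 1..5 from youngest to oldest:
After projecting period 1:
Births: 79000 * 0.232 = 18328 ; 17000 * 0.306 = 5202 ⇒ total 23530
Group 2: 13000 * 0.952 = 12376
Group 3: 23000 * 0.938 = 21574
Group 4: 79000 * 0.948 = 74892
Group 5: 17000 * 0.959 + 72000 * 0.57 = 16303 + 41040 = 57343
Net migration: Group 2 + 340 → 12716
→ [23530, 12716, 21574, 74892, 57343]
Scenario A total after 1 period: 190055
Scenario B projection —
After projecting period 1:
Births: 79000 * 0.332 = 26228 ; 17000 * 0.306 = 5202 ⇒ total 31430
Group 2: 13000 * 0.952 = 12376
Group 3: 23000 * 0.938 = 21574
Group 4: 79000 * 0.948 = 74892
Group 5: 17000 * 0.959 + 72000 * 0.57 = 16303 + 41040 = 57343
Net migration: Group 2 + 340 → 12716
→ [31430, 12716, 21574, 74892, 57343]
Scenario B total after 1 period: 197955
Difference B − A = 197955 − 190055 = 7900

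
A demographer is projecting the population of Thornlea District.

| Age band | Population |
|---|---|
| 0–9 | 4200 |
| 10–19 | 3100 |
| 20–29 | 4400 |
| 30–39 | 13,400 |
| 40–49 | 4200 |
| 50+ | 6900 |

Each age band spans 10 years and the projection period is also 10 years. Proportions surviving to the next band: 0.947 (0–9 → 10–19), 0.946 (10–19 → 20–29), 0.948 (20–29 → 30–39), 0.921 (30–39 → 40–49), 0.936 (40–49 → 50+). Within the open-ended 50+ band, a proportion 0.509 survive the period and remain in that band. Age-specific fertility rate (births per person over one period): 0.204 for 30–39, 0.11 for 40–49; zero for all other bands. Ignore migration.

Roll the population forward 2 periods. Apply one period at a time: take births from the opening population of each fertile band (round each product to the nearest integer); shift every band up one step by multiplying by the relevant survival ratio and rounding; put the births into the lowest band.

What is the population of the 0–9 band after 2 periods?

— Period 1 —
Births: 13400 × 0.204 = 2734 ; 4200 × 0.11 = 462 → 3196
10–19: 4200 × 0.947 = 3977
20–29: 3100 × 0.946 = 2933
30–39: 4400 × 0.948 = 4171
40–49: 13400 × 0.921 = 12341
50+: 4200 × 0.936 + 6900 × 0.509 = 3931 + 3512 = 7443
End of period: [3196, 3977, 2933, 4171, 12341, 7443]
— Period 2 —
Births: 4171 × 0.204 = 851 ; 12341 × 0.11 = 1358 → 2209
10–19: 3196 × 0.947 = 3027
20–29: 3977 × 0.946 = 3762
30–39: 2933 × 0.948 = 2780
40–49: 4171 × 0.921 = 3841
50+: 12341 × 0.936 + 7443 × 0.509 = 11551 + 3788 = 15339
End of period: [2209, 3027, 3762, 2780, 3841, 15339]

2209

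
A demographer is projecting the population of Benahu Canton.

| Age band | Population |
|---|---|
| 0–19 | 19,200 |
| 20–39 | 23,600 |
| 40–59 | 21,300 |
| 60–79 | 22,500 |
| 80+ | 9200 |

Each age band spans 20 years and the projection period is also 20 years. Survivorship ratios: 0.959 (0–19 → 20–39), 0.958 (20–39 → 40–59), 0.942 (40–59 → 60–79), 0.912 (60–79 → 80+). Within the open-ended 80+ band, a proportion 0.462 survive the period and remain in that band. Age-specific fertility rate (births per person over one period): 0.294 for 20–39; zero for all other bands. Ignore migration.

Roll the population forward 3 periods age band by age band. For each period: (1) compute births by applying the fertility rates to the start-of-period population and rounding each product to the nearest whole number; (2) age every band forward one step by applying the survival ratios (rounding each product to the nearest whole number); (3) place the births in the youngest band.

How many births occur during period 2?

5413

Numbering the bands 1..5 from youngest to oldest:
[period 1]
Births: 23600 × 0.294 = 6938
Band 2: 19200 × 0.959 = 18413
Band 3: 23600 × 0.958 = 22609
Band 4: 21300 × 0.942 = 20065
Band 5: 22500 × 0.912 + 9200 × 0.462 = 20520 + 4250 = 24770
Population now: 0–19=6938, 20–39=18413, 40–59=22609, 60–79=20065, 80+=24770
[period 2]
Births: 18413 × 0.294 = 5413
Band 2: 6938 × 0.959 = 6654
Band 3: 18413 × 0.958 = 17640
Band 4: 22609 × 0.942 = 21298
Band 5: 20065 × 0.912 + 24770 × 0.462 = 18299 + 11444 = 29743
Population now: 0–19=5413, 20–39=6654, 40–59=17640, 60–79=21298, 80+=29743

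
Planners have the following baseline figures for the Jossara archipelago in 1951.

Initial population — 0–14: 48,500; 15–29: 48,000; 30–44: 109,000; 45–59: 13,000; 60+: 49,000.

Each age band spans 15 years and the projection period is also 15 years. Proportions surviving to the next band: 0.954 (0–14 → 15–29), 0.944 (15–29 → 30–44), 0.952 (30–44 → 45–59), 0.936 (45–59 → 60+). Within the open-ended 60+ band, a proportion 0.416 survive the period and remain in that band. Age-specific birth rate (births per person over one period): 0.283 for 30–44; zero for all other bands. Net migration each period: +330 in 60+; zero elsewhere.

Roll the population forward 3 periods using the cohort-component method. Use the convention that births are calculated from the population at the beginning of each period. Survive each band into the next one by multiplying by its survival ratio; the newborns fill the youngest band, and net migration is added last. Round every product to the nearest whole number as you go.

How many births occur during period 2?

12823

Period 1.
Births: 109000 × 0.283 = 30847
15–29: 48500 × 0.954 = 46269
30–44: 48000 × 0.944 = 45312
45–59: 109000 × 0.952 = 103768
60+: 13000 × 0.936 + 49000 × 0.416 = 12168 + 20384 = 32552
Net migration: 60+ + 330 → 32882
End of period: [30847, 46269, 45312, 103768, 32882]
Period 2.
Births: 45312 × 0.283 = 12823
15–29: 30847 × 0.954 = 29428
30–44: 46269 × 0.944 = 43678
45–59: 45312 × 0.952 = 43137
60+: 103768 × 0.936 + 32882 × 0.416 = 97127 + 13679 = 110806
Net migration: 60+ + 330 → 111136
End of period: [12823, 29428, 43678, 43137, 111136]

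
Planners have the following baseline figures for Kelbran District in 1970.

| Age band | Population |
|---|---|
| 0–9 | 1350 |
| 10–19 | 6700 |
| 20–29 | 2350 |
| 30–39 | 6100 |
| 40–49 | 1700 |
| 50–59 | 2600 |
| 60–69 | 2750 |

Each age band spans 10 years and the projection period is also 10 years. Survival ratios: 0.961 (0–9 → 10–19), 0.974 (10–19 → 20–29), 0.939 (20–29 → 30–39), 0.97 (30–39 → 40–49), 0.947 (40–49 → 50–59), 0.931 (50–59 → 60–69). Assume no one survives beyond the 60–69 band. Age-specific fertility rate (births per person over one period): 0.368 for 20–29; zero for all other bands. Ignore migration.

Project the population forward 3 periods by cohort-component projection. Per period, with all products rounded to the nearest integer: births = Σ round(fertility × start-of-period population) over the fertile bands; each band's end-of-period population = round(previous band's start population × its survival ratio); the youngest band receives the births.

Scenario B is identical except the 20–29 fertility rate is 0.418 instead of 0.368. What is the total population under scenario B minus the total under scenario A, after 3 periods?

Let group 1 be 0–9 through group 7 = 60–69.
— Period 1 —
Births: 2350 × 0.368 = 865
Group 2: 1350 × 0.961 = 1297
Group 3: 6700 × 0.974 = 6526
Group 4: 2350 × 0.939 = 2207
Group 5: 6100 × 0.97 = 5917
Group 6: 1700 × 0.947 = 1610
Group 7: 2600 × 0.931 = 2421
End of period: [865, 1297, 6526, 2207, 5917, 1610, 2421]
— Period 2 —
Births: 6526 × 0.368 = 2402
Group 2: 865 × 0.961 = 831
Group 3: 1297 × 0.974 = 1263
Group 4: 6526 × 0.939 = 6128
Group 5: 2207 × 0.97 = 2141
Group 6: 5917 × 0.947 = 5603
Group 7: 1610 × 0.931 = 1499
End of period: [2402, 831, 1263, 6128, 2141, 5603, 1499]
— Period 3 —
Births: 1263 × 0.368 = 465
Group 2: 2402 × 0.961 = 2308
Group 3: 831 × 0.974 = 809
Group 4: 1263 × 0.939 = 1186
Group 5: 6128 × 0.97 = 5944
Group 6: 2141 × 0.947 = 2028
Group 7: 5603 × 0.931 = 5216
End of period: [465, 2308, 809, 1186, 5944, 2028, 5216]
Scenario A total after 3 periods: 17956
Scenario B projection —
— Period 1 —
Births: 2350 × 0.418 = 982
Group 2: 1350 × 0.961 = 1297
Group 3: 6700 × 0.974 = 6526
Group 4: 2350 × 0.939 = 2207
Group 5: 6100 × 0.97 = 5917
Group 6: 1700 × 0.947 = 1610
Group 7: 2600 × 0.931 = 2421
End of period: [982, 1297, 6526, 2207, 5917, 1610, 2421]
— Period 2 —
Births: 6526 × 0.418 = 2728
Group 2: 982 × 0.961 = 944
Group 3: 1297 × 0.974 = 1263
Group 4: 6526 × 0.939 = 6128
Group 5: 2207 × 0.97 = 2141
Group 6: 5917 × 0.947 = 5603
Group 7: 1610 × 0.931 = 1499
End of period: [2728, 944, 1263, 6128, 2141, 5603, 1499]
— Period 3 —
Births: 1263 × 0.418 = 528
Group 2: 2728 × 0.961 = 2622
Group 3: 944 × 0.974 = 919
Group 4: 1263 × 0.939 = 1186
Group 5: 6128 × 0.97 = 5944
Group 6: 2141 × 0.947 = 2028
Group 7: 5603 × 0.931 = 5216
End of period: [528, 2622, 919, 1186, 5944, 2028, 5216]
Scenario B total after 3 periods: 18443
Difference B − A = 18443 − 17956 = 487

487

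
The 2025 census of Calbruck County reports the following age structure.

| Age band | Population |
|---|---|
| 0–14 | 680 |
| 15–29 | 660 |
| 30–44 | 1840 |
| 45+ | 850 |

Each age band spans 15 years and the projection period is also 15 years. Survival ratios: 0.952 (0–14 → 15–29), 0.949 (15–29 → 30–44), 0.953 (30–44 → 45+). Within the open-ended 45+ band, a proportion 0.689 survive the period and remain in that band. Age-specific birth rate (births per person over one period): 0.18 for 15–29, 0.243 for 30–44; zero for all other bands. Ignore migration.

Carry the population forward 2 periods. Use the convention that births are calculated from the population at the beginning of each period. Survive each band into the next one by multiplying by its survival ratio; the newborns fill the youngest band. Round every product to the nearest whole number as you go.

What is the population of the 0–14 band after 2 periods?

268

Let band 1 be 0–14 through band 4 = 45+.
Period 1:
Births: 660 × 0.18 = 119, 1840 × 0.243 = 447 ⇒ total 566
Band 2: 680 × 0.952 = 647
Band 3: 660 × 0.949 = 626
Band 4: 1840 × 0.953 + 850 × 0.689 = 1754 + 586 = 2340
Giving 566 / 647 / 626 / 2340.
Period 2:
Births: 647 × 0.18 = 116, 626 × 0.243 = 152 ⇒ total 268
Band 2: 566 × 0.952 = 539
Band 3: 647 × 0.949 = 614
Band 4: 626 × 0.953 + 2340 × 0.689 = 597 + 1612 = 2209
Giving 268 / 539 / 614 / 2209.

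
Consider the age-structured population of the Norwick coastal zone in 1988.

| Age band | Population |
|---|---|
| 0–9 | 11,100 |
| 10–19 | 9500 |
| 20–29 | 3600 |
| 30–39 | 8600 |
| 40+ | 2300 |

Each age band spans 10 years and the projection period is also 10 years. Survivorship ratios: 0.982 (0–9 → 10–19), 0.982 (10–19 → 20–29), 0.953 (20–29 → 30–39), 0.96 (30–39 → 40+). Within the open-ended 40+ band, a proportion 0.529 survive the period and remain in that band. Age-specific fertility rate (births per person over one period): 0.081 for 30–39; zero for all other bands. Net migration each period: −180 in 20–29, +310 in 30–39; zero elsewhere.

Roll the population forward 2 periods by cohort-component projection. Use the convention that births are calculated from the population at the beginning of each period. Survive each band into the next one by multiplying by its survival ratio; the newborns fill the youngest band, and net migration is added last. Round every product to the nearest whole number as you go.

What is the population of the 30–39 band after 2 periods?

9029

Let band 1 be 0–9 through band 5 = 40+.
Period 1:
Births: 8600 × 0.081 = 697
Band 2: 11100 × 0.982 = 10900
Band 3: 9500 × 0.982 = 9329
Band 4: 3600 × 0.953 = 3431
Band 5: 8600 × 0.96 + 2300 × 0.529 = 8256 + 1217 = 9473
Net migration: Band 3 − 180 → 9149; Band 4 + 310 → 3741
Population now: 0–9=697, 10–19=10900, 20–29=9149, 30–39=3741, 40+=9473
Period 2:
Births: 3741 × 0.081 = 303
Band 2: 697 × 0.982 = 684
Band 3: 10900 × 0.982 = 10704
Band 4: 9149 × 0.953 = 8719
Band 5: 3741 × 0.96 + 9473 × 0.529 = 3591 + 5011 = 8602
Net migration: Band 3 − 180 → 10524; Band 4 + 310 → 9029
Population now: 0–9=303, 10–19=684, 20–29=10524, 30–39=9029, 40+=8602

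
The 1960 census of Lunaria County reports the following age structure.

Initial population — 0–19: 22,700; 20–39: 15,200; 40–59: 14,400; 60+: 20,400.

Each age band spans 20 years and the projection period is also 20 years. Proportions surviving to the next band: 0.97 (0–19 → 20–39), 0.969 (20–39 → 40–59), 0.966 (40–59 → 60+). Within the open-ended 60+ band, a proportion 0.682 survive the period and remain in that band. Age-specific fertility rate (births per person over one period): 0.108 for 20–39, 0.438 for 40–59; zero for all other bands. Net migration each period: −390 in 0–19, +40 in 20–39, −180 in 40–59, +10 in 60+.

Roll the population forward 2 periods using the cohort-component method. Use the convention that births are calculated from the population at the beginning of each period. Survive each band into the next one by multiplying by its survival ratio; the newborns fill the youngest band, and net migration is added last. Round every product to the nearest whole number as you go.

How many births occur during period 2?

8754

Let group 1 be 0–19 through group 4 = 60+.
— Period 1 —
Births: 15200 * 0.108 = 1642  |  14400 * 0.438 = 6307 ⇒ total 7949
Group 2: 22700 * 0.97 = 22019
Group 3: 15200 * 0.969 = 14729
Group 4: 14400 * 0.966 + 20400 * 0.682 = 13910 + 13913 = 27823
Net migration: Group 1 − 390 → 7559; Group 2 + 40 → 22059; Group 3 − 180 → 14549; Group 4 + 10 → 27833
Population now: 0–19=7559, 20–39=22059, 40–59=14549, 60+=27833
— Period 2 —
Births: 22059 * 0.108 = 2382  |  14549 * 0.438 = 6372 ⇒ total 8754
Group 2: 7559 * 0.97 = 7332
Group 3: 22059 * 0.969 = 21375
Group 4: 14549 * 0.966 + 27833 * 0.682 = 14054 + 18982 = 33036
Net migration: Group 1 − 390 → 8364; Group 2 + 40 → 7372; Group 3 − 180 → 21195; Group 4 + 10 → 33046
Population now: 0–19=8364, 20–39=7372, 40–59=21195, 60+=33046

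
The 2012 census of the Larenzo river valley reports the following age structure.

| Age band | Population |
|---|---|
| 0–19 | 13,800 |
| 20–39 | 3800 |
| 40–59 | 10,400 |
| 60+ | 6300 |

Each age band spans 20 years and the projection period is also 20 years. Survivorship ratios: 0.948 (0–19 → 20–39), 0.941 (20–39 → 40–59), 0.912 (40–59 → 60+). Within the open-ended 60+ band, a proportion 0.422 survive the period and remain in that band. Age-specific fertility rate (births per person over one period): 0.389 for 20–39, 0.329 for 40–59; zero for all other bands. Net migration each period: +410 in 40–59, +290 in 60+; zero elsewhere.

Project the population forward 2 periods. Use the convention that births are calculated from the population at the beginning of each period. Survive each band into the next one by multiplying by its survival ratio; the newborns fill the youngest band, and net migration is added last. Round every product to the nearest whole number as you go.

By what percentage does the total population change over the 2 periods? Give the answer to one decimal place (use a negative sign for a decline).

-4.0

Period 1.
Births: 3800 × 0.389 = 1478  |  10400 × 0.329 = 3422 — total 4900
20–39: 13800 × 0.948 = 13082
40–59: 3800 × 0.941 = 3576
60+: 10400 × 0.912 + 6300 × 0.422 = 9485 + 2659 = 12144
Net migration: 40–59 + 410 → 3986; 60+ + 290 → 12434
→ [4900, 13082, 3986, 12434]
Period 2.
Births: 13082 × 0.389 = 5089  |  3986 × 0.329 = 1311 — total 6400
20–39: 4900 × 0.948 = 4645
40–59: 13082 × 0.941 = 12310
60+: 3986 × 0.912 + 12434 × 0.422 = 3635 + 5247 = 8882
Net migration: 40–59 + 410 → 12720; 60+ + 290 → 9172
→ [6400, 4645, 12720, 9172]
Total: 34300 → 32937; change = -1363; percentage change = -4.0%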